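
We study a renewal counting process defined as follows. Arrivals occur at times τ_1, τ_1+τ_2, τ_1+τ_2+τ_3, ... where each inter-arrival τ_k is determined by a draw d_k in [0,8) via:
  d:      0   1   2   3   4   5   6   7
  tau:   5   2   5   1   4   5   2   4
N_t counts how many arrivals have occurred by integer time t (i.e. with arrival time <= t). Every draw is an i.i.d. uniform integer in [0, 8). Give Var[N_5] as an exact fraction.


286544303/1073741824

Inter-arrival values over d=0..7: [5, 2, 5, 1, 4, 5, 2, 4]
Each d has probability 1/8, so the pmf of τ is: f(1) = 1/8, f(2) = 1/4, f(4) = 1/4, f(5) = 3/8
Let p_n(j) = P(N_n = j), with p_0 = [1]. Condition on τ_1: p_n(0) = P(τ > n), and for j >= 1, p_n(j) = Σ_{k<=n} f(k)·p_{n−k}(j−1)
p_1 = [7/8, 1/8]  (j = 0..1)
p_2 = [5/8, 23/64, 1/64]  (j = 0..2)
p_3 = [5/8, 19/64, 39/512, 1/512]  (j = 0..3)
p_4 = [3/8, 31/64, 65/512, 55/4096, 1/4096]  (j = 0..4)
p_5 = [0, 51/64, 85/512, 143/4096, 71/32768, 1/32768]  (j = 0..5)
E[N_5] = Σ j·p_5(j) = 40713/32768;  E[N_5²] = Σ j²·p_5(j) = 59329/32768
Var[N_5] = 59329/32768 − (40713/32768)² = 286544303/1073741824


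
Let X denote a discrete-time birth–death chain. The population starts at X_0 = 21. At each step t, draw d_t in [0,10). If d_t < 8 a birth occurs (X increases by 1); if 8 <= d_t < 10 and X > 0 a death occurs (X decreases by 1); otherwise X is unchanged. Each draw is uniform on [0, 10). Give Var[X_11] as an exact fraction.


176/25

X can drop by at most 1 per step and X_0 = 21 > T = 11, so X_t >= 21 − t >= 10 > 0 for every t <= 11: the floor at 0 (the 'and X > 0' condition) never binds. Hence X_11 = X_0 + Σ_{t<11} Y_t with i.i.d. increments Y_t = y(d_t) ∈ {+1, −1, 0}.
Outcome values over d=0..9: [1, 1, 1, 1, 1, 1, 1, 1, -1, -1]
Σy = 6, Σy² = 10, M = 10
μ = 6/10 = 3/5,  σ² = 10/10 − (3/5)² = 16/25
Independent increments: Var[X_11] = 11·σ² = 11·(16/25) = 176/25


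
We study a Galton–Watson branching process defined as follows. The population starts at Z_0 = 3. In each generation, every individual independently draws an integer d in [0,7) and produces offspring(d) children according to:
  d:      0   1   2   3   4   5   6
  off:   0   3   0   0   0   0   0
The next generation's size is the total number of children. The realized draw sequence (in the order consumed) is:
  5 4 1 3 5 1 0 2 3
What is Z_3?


gen 0: Z_0=3, draws=[5, 4, 1], offspring=[0, 0, 3], Z_1=3
gen 1: Z_1=3, draws=[3, 5, 1], offspring=[0, 0, 3], Z_2=3
gen 2: Z_2=3, draws=[0, 2, 3], offspring=[0, 0, 0], Z_3=0

0


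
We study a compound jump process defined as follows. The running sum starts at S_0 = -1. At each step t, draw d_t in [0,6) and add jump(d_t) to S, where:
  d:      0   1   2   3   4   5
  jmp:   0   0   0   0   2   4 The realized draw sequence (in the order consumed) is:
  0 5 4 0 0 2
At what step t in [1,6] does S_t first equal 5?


t=0: S=-1, d=0, jump=0, S_1=-1
t=1: S=-1, d=5, jump=4, S_2=3
t=2: S=3, d=4, jump=2, S_3=5
t=3: S=5, d=0, jump=0, S_4=5
t=4: S=5, d=0, jump=0, S_5=5
t=5: S=5, d=2, jump=0, S_6=5

3


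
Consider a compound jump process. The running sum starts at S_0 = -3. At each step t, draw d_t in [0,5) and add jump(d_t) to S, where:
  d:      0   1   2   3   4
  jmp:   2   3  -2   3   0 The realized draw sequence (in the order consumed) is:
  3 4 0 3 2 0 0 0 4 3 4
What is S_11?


t=0: S=-3, d=3, jump=3, S_1=0
t=1: S=0, d=4, jump=0, S_2=0
t=2: S=0, d=0, jump=2, S_3=2
t=3: S=2, d=3, jump=3, S_4=5
t=4: S=5, d=2, jump=-2, S_5=3
t=5: S=3, d=0, jump=2, S_6=5
t=6: S=5, d=0, jump=2, S_7=7
t=7: S=7, d=0, jump=2, S_8=9
t=8: S=9, d=4, jump=0, S_9=9
t=9: S=9, d=3, jump=3, S_10=12
t=10: S=12, d=4, jump=0, S_11=12

12


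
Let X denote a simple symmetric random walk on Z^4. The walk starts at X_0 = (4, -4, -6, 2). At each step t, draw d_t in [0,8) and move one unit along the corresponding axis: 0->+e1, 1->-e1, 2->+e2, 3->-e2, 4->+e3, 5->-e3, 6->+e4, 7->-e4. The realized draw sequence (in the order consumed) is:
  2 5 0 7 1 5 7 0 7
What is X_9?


t=0: X=(4, -4, -6, 2), d=2 → +e2, X_1=(4, -3, -6, 2)
t=1: X=(4, -3, -6, 2), d=5 → -e3, X_2=(4, -3, -7, 2)
t=2: X=(4, -3, -7, 2), d=0 → +e1, X_3=(5, -3, -7, 2)
t=3: X=(5, -3, -7, 2), d=7 → -e4, X_4=(5, -3, -7, 1)
t=4: X=(5, -3, -7, 1), d=1 → -e1, X_5=(4, -3, -7, 1)
t=5: X=(4, -3, -7, 1), d=5 → -e3, X_6=(4, -3, -8, 1)
t=6: X=(4, -3, -8, 1), d=7 → -e4, X_7=(4, -3, -8, 0)
t=7: X=(4, -3, -8, 0), d=0 → +e1, X_8=(5, -3, -8, 0)
t=8: X=(5, -3, -8, 0), d=7 → -e4, X_9=(5, -3, -8, -1)

(5, -3, -8, -1)


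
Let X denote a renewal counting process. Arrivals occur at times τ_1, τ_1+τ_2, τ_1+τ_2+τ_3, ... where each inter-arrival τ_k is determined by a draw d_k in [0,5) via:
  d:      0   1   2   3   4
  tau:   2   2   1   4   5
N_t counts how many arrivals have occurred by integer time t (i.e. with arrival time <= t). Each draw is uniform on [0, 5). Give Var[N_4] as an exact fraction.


Inter-arrival values over d=0..4: [2, 2, 1, 4, 5]
Each d has probability 1/5, so the pmf of τ is: f(1) = 1/5, f(2) = 2/5, f(4) = 1/5, f(5) = 1/5
Let p_n(j) = P(N_n = j), with p_0 = [1]. Condition on τ_1: p_n(0) = P(τ > n), and for j >= 1, p_n(j) = Σ_{k<=n} f(k)·p_{n−k}(j−1)
p_1 = [4/5, 1/5]  (j = 0..1)
p_2 = [2/5, 14/25, 1/25]  (j = 0..2)
p_3 = [2/5, 2/5, 24/125, 1/125]  (j = 0..3)
p_4 = [1/5, 11/25, 38/125, 34/625, 1/625]  (j = 0..4)
E[N_4] = Σ j·p_4(j) = 761/625;  E[N_4²] = Σ j²·p_4(j) = 1357/625
Var[N_4] = 1357/625 − (761/625)² = 269004/390625

269004/390625


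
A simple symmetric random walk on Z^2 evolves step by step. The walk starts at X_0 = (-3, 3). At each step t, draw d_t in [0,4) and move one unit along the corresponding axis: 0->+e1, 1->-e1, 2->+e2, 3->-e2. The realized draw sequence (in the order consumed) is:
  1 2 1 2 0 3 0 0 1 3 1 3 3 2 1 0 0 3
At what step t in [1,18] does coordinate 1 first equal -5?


3

t=0: X=(-3, 3), d=1 → -e1, X_1=(-4, 3)
t=1: X=(-4, 3), d=2 → +e2, X_2=(-4, 4)
t=2: X=(-4, 4), d=1 → -e1, X_3=(-5, 4)
t=3: X=(-5, 4), d=2 → +e2, X_4=(-5, 5)
t=4: X=(-5, 5), d=0 → +e1, X_5=(-4, 5)
t=5: X=(-4, 5), d=3 → -e2, X_6=(-4, 4)
t=6: X=(-4, 4), d=0 → +e1, X_7=(-3, 4)
t=7: X=(-3, 4), d=0 → +e1, X_8=(-2, 4)
t=8: X=(-2, 4), d=1 → -e1, X_9=(-3, 4)
t=9: X=(-3, 4), d=3 → -e2, X_10=(-3, 3)
t=10: X=(-3, 3), d=1 → -e1, X_11=(-4, 3)
t=11: X=(-4, 3), d=3 → -e2, X_12=(-4, 2)
t=12: X=(-4, 2), d=3 → -e2, X_13=(-4, 1)
t=13: X=(-4, 1), d=2 → +e2, X_14=(-4, 2)
t=14: X=(-4, 2), d=1 → -e1, X_15=(-5, 2)
t=15: X=(-5, 2), d=0 → +e1, X_16=(-4, 2)
t=16: X=(-4, 2), d=0 → +e1, X_17=(-3, 2)
t=17: X=(-3, 2), d=3 → -e2, X_18=(-3, 1)


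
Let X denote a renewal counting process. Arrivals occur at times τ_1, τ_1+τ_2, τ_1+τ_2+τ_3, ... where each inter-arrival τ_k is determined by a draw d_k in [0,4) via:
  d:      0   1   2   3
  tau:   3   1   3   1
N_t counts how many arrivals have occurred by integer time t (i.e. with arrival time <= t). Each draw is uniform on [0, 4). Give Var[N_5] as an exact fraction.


Inter-arrival values over d=0..3: [3, 1, 3, 1]
Each d has probability 1/4, so the pmf of τ is: f(1) = 1/2, f(3) = 1/2
Let p_n(j) = P(N_n = j), with p_0 = [1]. Condition on τ_1: p_n(0) = P(τ > n), and for j >= 1, p_n(j) = Σ_{k<=n} f(k)·p_{n−k}(j−1)
p_1 = [1/2, 1/2]  (j = 0..1)
p_2 = [1/2, 1/4, 1/4]  (j = 0..2)
p_3 = [0, 3/4, 1/8, 1/8]  (j = 0..3)
p_4 = [0, 1/4, 5/8, 1/16, 1/16]  (j = 0..4)
p_5 = [0, 1/4, 1/4, 7/16, 1/32, 1/32]  (j = 0..5)
E[N_5] = Σ j·p_5(j) = 75/32;  E[N_5²] = Σ j²·p_5(j) = 207/32
Var[N_5] = 207/32 − (75/32)² = 999/1024

999/1024


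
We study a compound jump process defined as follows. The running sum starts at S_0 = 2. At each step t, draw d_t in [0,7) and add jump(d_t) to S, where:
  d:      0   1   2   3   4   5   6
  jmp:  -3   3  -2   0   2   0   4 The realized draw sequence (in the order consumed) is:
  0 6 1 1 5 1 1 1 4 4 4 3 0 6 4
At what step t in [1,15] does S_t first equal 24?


11

t=0: S=2, d=0, jump=-3, S_1=-1
t=1: S=-1, d=6, jump=4, S_2=3
t=2: S=3, d=1, jump=3, S_3=6
t=3: S=6, d=1, jump=3, S_4=9
t=4: S=9, d=5, jump=0, S_5=9
t=5: S=9, d=1, jump=3, S_6=12
t=6: S=12, d=1, jump=3, S_7=15
t=7: S=15, d=1, jump=3, S_8=18
t=8: S=18, d=4, jump=2, S_9=20
t=9: S=20, d=4, jump=2, S_10=22
t=10: S=22, d=4, jump=2, S_11=24
t=11: S=24, d=3, jump=0, S_12=24
t=12: S=24, d=0, jump=-3, S_13=21
t=13: S=21, d=6, jump=4, S_14=25
t=14: S=25, d=4, jump=2, S_15=27


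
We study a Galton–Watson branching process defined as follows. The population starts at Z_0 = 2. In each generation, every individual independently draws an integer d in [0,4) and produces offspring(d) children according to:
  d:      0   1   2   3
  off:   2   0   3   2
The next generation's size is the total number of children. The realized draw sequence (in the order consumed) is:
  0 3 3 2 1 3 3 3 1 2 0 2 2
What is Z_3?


gen 0: Z_0=2, draws=[0, 3], offspring=[2, 2], Z_1=4
gen 1: Z_1=4, draws=[3, 2, 1, 3], offspring=[2, 3, 0, 2], Z_2=7
gen 2: Z_2=7, draws=[3, 3, 1, 2, 0, 2, 2], offspring=[2, 2, 0, 3, 2, 3, 3], Z_3=15

15


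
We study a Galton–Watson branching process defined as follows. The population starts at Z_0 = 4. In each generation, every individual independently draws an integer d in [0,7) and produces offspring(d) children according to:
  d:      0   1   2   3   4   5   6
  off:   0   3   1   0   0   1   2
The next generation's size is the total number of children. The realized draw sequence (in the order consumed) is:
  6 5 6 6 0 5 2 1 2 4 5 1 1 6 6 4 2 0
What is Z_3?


gen 0: Z_0=4, draws=[6, 5, 6, 6], offspring=[2, 1, 2, 2], Z_1=7
gen 1: Z_1=7, draws=[0, 5, 2, 1, 2, 4, 5], offspring=[0, 1, 1, 3, 1, 0, 1], Z_2=7
gen 2: Z_2=7, draws=[1, 1, 6, 6, 4, 2, 0], offspring=[3, 3, 2, 2, 0, 1, 0], Z_3=11

11


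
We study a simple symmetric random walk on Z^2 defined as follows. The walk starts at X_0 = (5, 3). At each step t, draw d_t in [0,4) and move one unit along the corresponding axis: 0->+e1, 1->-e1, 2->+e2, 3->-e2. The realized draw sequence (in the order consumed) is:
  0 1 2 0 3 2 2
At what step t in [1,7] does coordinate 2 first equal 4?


t=0: X=(5, 3), d=0 → +e1, X_1=(6, 3)
t=1: X=(6, 3), d=1 → -e1, X_2=(5, 3)
t=2: X=(5, 3), d=2 → +e2, X_3=(5, 4)
t=3: X=(5, 4), d=0 → +e1, X_4=(6, 4)
t=4: X=(6, 4), d=3 → -e2, X_5=(6, 3)
t=5: X=(6, 3), d=2 → +e2, X_6=(6, 4)
t=6: X=(6, 4), d=2 → +e2, X_7=(6, 5)

3


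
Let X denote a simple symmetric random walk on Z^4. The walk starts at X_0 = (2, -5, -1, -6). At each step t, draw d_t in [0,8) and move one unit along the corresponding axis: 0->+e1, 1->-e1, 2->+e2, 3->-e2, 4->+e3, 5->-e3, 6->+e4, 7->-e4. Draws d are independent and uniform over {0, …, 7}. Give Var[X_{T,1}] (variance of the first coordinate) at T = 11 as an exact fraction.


Outcome values over d=0..7: [1, -1, 0, 0, 0, 0, 0, 0]
Σy = 0, Σy² = 2, M = 8
μ = 0/8 = 0,  σ² = 2/8 − (0)² = 1/4
Independent increments: Var[X_11] = 11·σ² = 11·(1/4) = 11/4

11/4


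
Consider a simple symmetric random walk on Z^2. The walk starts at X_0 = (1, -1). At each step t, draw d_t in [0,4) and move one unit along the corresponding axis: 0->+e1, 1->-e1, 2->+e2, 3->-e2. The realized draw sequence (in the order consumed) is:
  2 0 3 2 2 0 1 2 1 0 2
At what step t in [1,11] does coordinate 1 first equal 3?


6

t=0: X=(1, -1), d=2 → +e2, X_1=(1, 0)
t=1: X=(1, 0), d=0 → +e1, X_2=(2, 0)
t=2: X=(2, 0), d=3 → -e2, X_3=(2, -1)
t=3: X=(2, -1), d=2 → +e2, X_4=(2, 0)
t=4: X=(2, 0), d=2 → +e2, X_5=(2, 1)
t=5: X=(2, 1), d=0 → +e1, X_6=(3, 1)
t=6: X=(3, 1), d=1 → -e1, X_7=(2, 1)
t=7: X=(2, 1), d=2 → +e2, X_8=(2, 2)
t=8: X=(2, 2), d=1 → -e1, X_9=(1, 2)
t=9: X=(1, 2), d=0 → +e1, X_10=(2, 2)
t=10: X=(2, 2), d=2 → +e2, X_11=(2, 3)


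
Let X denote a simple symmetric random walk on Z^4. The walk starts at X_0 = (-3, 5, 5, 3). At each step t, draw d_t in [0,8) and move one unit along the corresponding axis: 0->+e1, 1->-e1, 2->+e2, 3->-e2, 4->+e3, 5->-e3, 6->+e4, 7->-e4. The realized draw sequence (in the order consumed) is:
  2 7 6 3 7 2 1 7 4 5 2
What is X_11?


(-4, 7, 5, 1)

t=0: X=(-3, 5, 5, 3), d=2 → +e2, X_1=(-3, 6, 5, 3)
t=1: X=(-3, 6, 5, 3), d=7 → -e4, X_2=(-3, 6, 5, 2)
t=2: X=(-3, 6, 5, 2), d=6 → +e4, X_3=(-3, 6, 5, 3)
t=3: X=(-3, 6, 5, 3), d=3 → -e2, X_4=(-3, 5, 5, 3)
t=4: X=(-3, 5, 5, 3), d=7 → -e4, X_5=(-3, 5, 5, 2)
t=5: X=(-3, 5, 5, 2), d=2 → +e2, X_6=(-3, 6, 5, 2)
t=6: X=(-3, 6, 5, 2), d=1 → -e1, X_7=(-4, 6, 5, 2)
t=7: X=(-4, 6, 5, 2), d=7 → -e4, X_8=(-4, 6, 5, 1)
t=8: X=(-4, 6, 5, 1), d=4 → +e3, X_9=(-4, 6, 6, 1)
t=9: X=(-4, 6, 6, 1), d=5 → -e3, X_10=(-4, 6, 5, 1)
t=10: X=(-4, 6, 5, 1), d=2 → +e2, X_11=(-4, 7, 5, 1)


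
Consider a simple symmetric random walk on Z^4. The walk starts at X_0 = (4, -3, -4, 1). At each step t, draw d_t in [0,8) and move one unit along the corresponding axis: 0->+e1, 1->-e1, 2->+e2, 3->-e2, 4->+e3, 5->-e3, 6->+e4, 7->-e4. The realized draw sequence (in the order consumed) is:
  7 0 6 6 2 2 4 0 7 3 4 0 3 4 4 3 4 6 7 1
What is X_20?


(6, -4, 1, 1)

t=0: X=(4, -3, -4, 1), d=7 → -e4, X_1=(4, -3, -4, 0)
t=1: X=(4, -3, -4, 0), d=0 → +e1, X_2=(5, -3, -4, 0)
t=2: X=(5, -3, -4, 0), d=6 → +e4, X_3=(5, -3, -4, 1)
t=3: X=(5, -3, -4, 1), d=6 → +e4, X_4=(5, -3, -4, 2)
t=4: X=(5, -3, -4, 2), d=2 → +e2, X_5=(5, -2, -4, 2)
t=5: X=(5, -2, -4, 2), d=2 → +e2, X_6=(5, -1, -4, 2)
t=6: X=(5, -1, -4, 2), d=4 → +e3, X_7=(5, -1, -3, 2)
t=7: X=(5, -1, -3, 2), d=0 → +e1, X_8=(6, -1, -3, 2)
t=8: X=(6, -1, -3, 2), d=7 → -e4, X_9=(6, -1, -3, 1)
t=9: X=(6, -1, -3, 1), d=3 → -e2, X_10=(6, -2, -3, 1)
t=10: X=(6, -2, -3, 1), d=4 → +e3, X_11=(6, -2, -2, 1)
t=11: X=(6, -2, -2, 1), d=0 → +e1, X_12=(7, -2, -2, 1)
t=12: X=(7, -2, -2, 1), d=3 → -e2, X_13=(7, -3, -2, 1)
t=13: X=(7, -3, -2, 1), d=4 → +e3, X_14=(7, -3, -1, 1)
t=14: X=(7, -3, -1, 1), d=4 → +e3, X_15=(7, -3, 0, 1)
t=15: X=(7, -3, 0, 1), d=3 → -e2, X_16=(7, -4, 0, 1)
t=16: X=(7, -4, 0, 1), d=4 → +e3, X_17=(7, -4, 1, 1)
t=17: X=(7, -4, 1, 1), d=6 → +e4, X_18=(7, -4, 1, 2)
t=18: X=(7, -4, 1, 2), d=7 → -e4, X_19=(7, -4, 1, 1)
t=19: X=(7, -4, 1, 1), d=1 → -e1, X_20=(6, -4, 1, 1)


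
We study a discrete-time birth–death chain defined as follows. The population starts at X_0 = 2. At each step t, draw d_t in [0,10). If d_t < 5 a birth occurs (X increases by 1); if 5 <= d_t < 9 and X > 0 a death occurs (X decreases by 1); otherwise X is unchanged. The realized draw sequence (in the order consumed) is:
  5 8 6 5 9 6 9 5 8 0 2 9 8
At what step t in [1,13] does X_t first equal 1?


1

t=0: X=2, d=5 → death, X_1=1
t=1: X=1, d=8 → death, X_2=0
t=2: X=0, d=6 → hold, X_3=0
t=3: X=0, d=5 → hold, X_4=0
t=4: X=0, d=9 → hold, X_5=0
t=5: X=0, d=6 → hold, X_6=0
t=6: X=0, d=9 → hold, X_7=0
t=7: X=0, d=5 → hold, X_8=0
t=8: X=0, d=8 → hold, X_9=0
t=9: X=0, d=0 → birth, X_10=1
t=10: X=1, d=2 → birth, X_11=2
t=11: X=2, d=9 → hold, X_12=2
t=12: X=2, d=8 → death, X_13=1


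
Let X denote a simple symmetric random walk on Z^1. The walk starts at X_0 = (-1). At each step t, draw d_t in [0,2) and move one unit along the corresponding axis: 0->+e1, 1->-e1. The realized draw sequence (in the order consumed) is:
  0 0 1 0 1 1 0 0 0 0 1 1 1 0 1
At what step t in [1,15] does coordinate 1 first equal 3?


t=0: X=(-1), d=0 → +e1, X_1=(0)
t=1: X=(0), d=0 → +e1, X_2=(1)
t=2: X=(1), d=1 → -e1, X_3=(0)
t=3: X=(0), d=0 → +e1, X_4=(1)
t=4: X=(1), d=1 → -e1, X_5=(0)
t=5: X=(0), d=1 → -e1, X_6=(-1)
t=6: X=(-1), d=0 → +e1, X_7=(0)
t=7: X=(0), d=0 → +e1, X_8=(1)
t=8: X=(1), d=0 → +e1, X_9=(2)
t=9: X=(2), d=0 → +e1, X_10=(3)
t=10: X=(3), d=1 → -e1, X_11=(2)
t=11: X=(2), d=1 → -e1, X_12=(1)
t=12: X=(1), d=1 → -e1, X_13=(0)
t=13: X=(0), d=0 → +e1, X_14=(1)
t=14: X=(1), d=1 → -e1, X_15=(0)

10


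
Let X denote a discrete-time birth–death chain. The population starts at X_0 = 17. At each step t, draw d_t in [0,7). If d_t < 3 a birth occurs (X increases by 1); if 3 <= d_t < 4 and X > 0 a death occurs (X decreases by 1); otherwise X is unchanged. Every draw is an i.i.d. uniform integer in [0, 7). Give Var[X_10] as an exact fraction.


X can drop by at most 1 per step and X_0 = 17 > T = 10, so X_t >= 17 − t >= 7 > 0 for every t <= 10: the floor at 0 (the 'and X > 0' condition) never binds. Hence X_10 = X_0 + Σ_{t<10} Y_t with i.i.d. increments Y_t = y(d_t) ∈ {+1, −1, 0}.
Outcome values over d=0..6: [1, 1, 1, -1, 0, 0, 0]
Σy = 2, Σy² = 4, M = 7
μ = 2/7 = 2/7,  σ² = 4/7 − (2/7)² = 24/49
Independent increments: Var[X_10] = 10·σ² = 10·(24/49) = 240/49

240/49


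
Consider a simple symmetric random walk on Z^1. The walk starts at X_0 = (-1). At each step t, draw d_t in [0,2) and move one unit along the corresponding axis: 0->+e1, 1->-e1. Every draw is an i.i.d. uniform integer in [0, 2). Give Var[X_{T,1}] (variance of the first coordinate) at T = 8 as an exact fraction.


Outcome values over d=0..1: [1, -1]
Σy = 0, Σy² = 2, M = 2
μ = 0/2 = 0,  σ² = 2/2 − (0)² = 1
Independent increments: Var[X_8] = 8·σ² = 8·(1) = 8

8


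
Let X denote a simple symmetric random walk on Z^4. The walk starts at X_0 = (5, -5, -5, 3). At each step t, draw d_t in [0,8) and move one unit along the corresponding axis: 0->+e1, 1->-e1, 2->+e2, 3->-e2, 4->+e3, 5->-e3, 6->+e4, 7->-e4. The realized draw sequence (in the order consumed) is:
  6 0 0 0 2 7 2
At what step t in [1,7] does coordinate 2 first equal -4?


5

t=0: X=(5, -5, -5, 3), d=6 → +e4, X_1=(5, -5, -5, 4)
t=1: X=(5, -5, -5, 4), d=0 → +e1, X_2=(6, -5, -5, 4)
t=2: X=(6, -5, -5, 4), d=0 → +e1, X_3=(7, -5, -5, 4)
t=3: X=(7, -5, -5, 4), d=0 → +e1, X_4=(8, -5, -5, 4)
t=4: X=(8, -5, -5, 4), d=2 → +e2, X_5=(8, -4, -5, 4)
t=5: X=(8, -4, -5, 4), d=7 → -e4, X_6=(8, -4, -5, 3)
t=6: X=(8, -4, -5, 3), d=2 → +e2, X_7=(8, -3, -5, 3)


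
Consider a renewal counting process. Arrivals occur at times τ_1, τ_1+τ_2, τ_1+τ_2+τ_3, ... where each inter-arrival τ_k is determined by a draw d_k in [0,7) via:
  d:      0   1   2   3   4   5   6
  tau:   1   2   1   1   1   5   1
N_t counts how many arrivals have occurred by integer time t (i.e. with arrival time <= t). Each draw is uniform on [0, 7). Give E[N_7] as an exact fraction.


Inter-arrival values over d=0..6: [1, 2, 1, 1, 1, 5, 1]
Each d has probability 1/7, so the pmf of τ is: f(1) = 5/7, f(2) = 1/7, f(5) = 1/7
Renewal equation for m(n) = E[N_n]: condition on τ_1 = k (if k <= n, one arrival plus a fresh copy on the remaining n−k steps): m(n) = F(n) + Σ_{k<=n} f(k)·m(n−k), where F(n) = P(τ <= n) and m(0) = 0
m(1) = F(1) = 5/7
m(2) = F(2) + f(1)·m(1) = 6/7 + 5/7·5/7 = 67/49
m(3) = F(3) + f(1)·m(2) + f(2)·m(1) = 6/7 + 5/7·67/49 + 1/7·5/7 = 664/343
m(4) = F(4) + f(1)·m(3) + f(2)·m(2) = 6/7 + 5/7·664/343 + 1/7·67/49 = 5847/2401
m(5) = F(5) + f(1)·m(4) + f(2)·m(3) = 1 + 5/7·5847/2401 + 1/7·664/343 = 50690/16807
m(6) = F(6) + f(1)·m(5) + f(2)·m(4) + f(5)·m(1) = 1 + 5/7·50690/16807 + 1/7·5847/2401 + 1/7·5/7 = 424033/117649
m(7) = F(7) + f(1)·m(6) + f(2)·m(5) + f(5)·m(2) = 1 + 5/7·424033/117649 + 1/7·50690/16807 + 1/7·67/49 = 3459405/823543
E[N_7] = m(7) = 3459405/823543

3459405/823543


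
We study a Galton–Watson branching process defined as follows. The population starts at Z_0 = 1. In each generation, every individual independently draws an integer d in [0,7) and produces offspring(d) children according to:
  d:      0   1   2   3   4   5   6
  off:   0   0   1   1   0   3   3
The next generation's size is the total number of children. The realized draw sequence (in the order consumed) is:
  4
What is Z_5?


gen 0: Z_0=1, draws=[4], offspring=[0], Z_1=0
gen 1: Z_1=0, draws=[], offspring=[], Z_2=0
gen 2: Z_2=0, draws=[], offspring=[], Z_3=0
gen 3: Z_3=0, draws=[], offspring=[], Z_4=0
gen 4: Z_4=0, draws=[], offspring=[], Z_5=0

0


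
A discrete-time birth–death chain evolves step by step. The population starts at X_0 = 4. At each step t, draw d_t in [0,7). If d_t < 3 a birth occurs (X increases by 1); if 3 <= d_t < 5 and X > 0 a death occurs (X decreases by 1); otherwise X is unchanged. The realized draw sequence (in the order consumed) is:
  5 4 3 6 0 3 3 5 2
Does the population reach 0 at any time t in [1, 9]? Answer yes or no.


no

t=0: X=4, d=5 → hold, X_1=4
t=1: X=4, d=4 → death, X_2=3
t=2: X=3, d=3 → death, X_3=2
t=3: X=2, d=6 → hold, X_4=2
t=4: X=2, d=0 → birth, X_5=3
t=5: X=3, d=3 → death, X_6=2
t=6: X=2, d=3 → death, X_7=1
t=7: X=1, d=5 → hold, X_8=1
t=8: X=1, d=2 → birth, X_9=2


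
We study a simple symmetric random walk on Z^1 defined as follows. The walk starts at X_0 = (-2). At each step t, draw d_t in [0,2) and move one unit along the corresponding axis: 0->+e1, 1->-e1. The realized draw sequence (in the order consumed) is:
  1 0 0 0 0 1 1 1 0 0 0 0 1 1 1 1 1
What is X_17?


(-3)

t=0: X=(-2), d=1 → -e1, X_1=(-3)
t=1: X=(-3), d=0 → +e1, X_2=(-2)
t=2: X=(-2), d=0 → +e1, X_3=(-1)
t=3: X=(-1), d=0 → +e1, X_4=(0)
t=4: X=(0), d=0 → +e1, X_5=(1)
t=5: X=(1), d=1 → -e1, X_6=(0)
t=6: X=(0), d=1 → -e1, X_7=(-1)
t=7: X=(-1), d=1 → -e1, X_8=(-2)
t=8: X=(-2), d=0 → +e1, X_9=(-1)
t=9: X=(-1), d=0 → +e1, X_10=(0)
t=10: X=(0), d=0 → +e1, X_11=(1)
t=11: X=(1), d=0 → +e1, X_12=(2)
t=12: X=(2), d=1 → -e1, X_13=(1)
t=13: X=(1), d=1 → -e1, X_14=(0)
t=14: X=(0), d=1 → -e1, X_15=(-1)
t=15: X=(-1), d=1 → -e1, X_16=(-2)
t=16: X=(-2), d=1 → -e1, X_17=(-3)


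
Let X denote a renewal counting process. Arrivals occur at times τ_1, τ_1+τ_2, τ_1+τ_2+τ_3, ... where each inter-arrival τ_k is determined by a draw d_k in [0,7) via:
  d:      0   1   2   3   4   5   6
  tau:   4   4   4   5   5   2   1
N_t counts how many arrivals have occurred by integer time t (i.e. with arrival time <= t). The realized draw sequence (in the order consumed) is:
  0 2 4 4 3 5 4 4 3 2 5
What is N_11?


draw d_1=0: τ_1=4, arrival time A_1=4
draw d_2=2: τ_2=4, arrival time A_2=8
draw d_3=4: τ_3=5, arrival time A_3=13
draw d_4=4: τ_4=5, arrival time A_4=18
draw d_5=3: τ_5=5, arrival time A_5=23
draw d_6=5: τ_6=2, arrival time A_6=25
draw d_7=4: τ_7=5, arrival time A_7=30
draw d_8=4: τ_8=5, arrival time A_8=35
draw d_9=3: τ_9=5, arrival time A_9=40
draw d_10=2: τ_10=4, arrival time A_10=44
draw d_11=5: τ_11=2, arrival time A_11=46
N_t over t=0..11: 0:0 1:0 2:0 3:0 4:1 5:1 6:1 7:1 8:2 9:2 10:2 11:2

2


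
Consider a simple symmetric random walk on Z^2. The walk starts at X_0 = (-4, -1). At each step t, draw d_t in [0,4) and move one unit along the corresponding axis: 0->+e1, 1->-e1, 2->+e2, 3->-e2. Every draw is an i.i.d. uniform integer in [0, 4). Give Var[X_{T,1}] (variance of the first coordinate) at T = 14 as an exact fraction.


7

Outcome values over d=0..3: [1, -1, 0, 0]
Σy = 0, Σy² = 2, M = 4
μ = 0/4 = 0,  σ² = 2/4 − (0)² = 1/2
Independent increments: Var[X_14] = 14·σ² = 14·(1/2) = 7


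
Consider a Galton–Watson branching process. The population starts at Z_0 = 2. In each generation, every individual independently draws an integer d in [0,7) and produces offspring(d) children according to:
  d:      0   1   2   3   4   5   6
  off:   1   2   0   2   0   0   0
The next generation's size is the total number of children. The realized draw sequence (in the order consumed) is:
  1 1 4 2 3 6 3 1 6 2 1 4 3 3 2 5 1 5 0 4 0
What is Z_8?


1

gen 0: Z_0=2, draws=[1, 1], offspring=[2, 2], Z_1=4
gen 1: Z_1=4, draws=[4, 2, 3, 6], offspring=[0, 0, 2, 0], Z_2=2
gen 2: Z_2=2, draws=[3, 1], offspring=[2, 2], Z_3=4
gen 3: Z_3=4, draws=[6, 2, 1, 4], offspring=[0, 0, 2, 0], Z_4=2
gen 4: Z_4=2, draws=[3, 3], offspring=[2, 2], Z_5=4
gen 5: Z_5=4, draws=[2, 5, 1, 5], offspring=[0, 0, 2, 0], Z_6=2
gen 6: Z_6=2, draws=[0, 4], offspring=[1, 0], Z_7=1
gen 7: Z_7=1, draws=[0], offspring=[1], Z_8=1


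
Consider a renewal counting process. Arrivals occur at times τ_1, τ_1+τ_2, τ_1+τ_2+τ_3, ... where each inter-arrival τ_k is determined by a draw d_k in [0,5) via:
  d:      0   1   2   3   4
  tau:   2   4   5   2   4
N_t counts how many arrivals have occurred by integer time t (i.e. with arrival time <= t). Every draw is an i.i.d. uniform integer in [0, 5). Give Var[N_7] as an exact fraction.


Inter-arrival values over d=0..4: [2, 4, 5, 2, 4]
Each d has probability 1/5, so the pmf of τ is: f(2) = 2/5, f(4) = 2/5, f(5) = 1/5
Let p_n(j) = P(N_n = j), with p_0 = [1]. Condition on τ_1: p_n(0) = P(τ > n), and for j >= 1, p_n(j) = Σ_{k<=n} f(k)·p_{n−k}(j−1)
p_1 = [1]  (j = 0)
p_2 = [3/5, 2/5]  (j = 0..1)
p_3 = [3/5, 2/5]  (j = 0..1)
p_4 = [1/5, 16/25, 4/25]  (j = 0..2)
p_5 = [0, 21/25, 4/25]  (j = 0..2)
p_6 = [0, 13/25, 52/125, 8/125]  (j = 0..3)
p_7 = [0, 9/25, 72/125, 8/125]  (j = 0..3)
E[N_7] = Σ j·p_7(j) = 213/125;  E[N_7²] = Σ j²·p_7(j) = 81/25
Var[N_7] = 81/25 − (213/125)² = 5256/15625

5256/15625


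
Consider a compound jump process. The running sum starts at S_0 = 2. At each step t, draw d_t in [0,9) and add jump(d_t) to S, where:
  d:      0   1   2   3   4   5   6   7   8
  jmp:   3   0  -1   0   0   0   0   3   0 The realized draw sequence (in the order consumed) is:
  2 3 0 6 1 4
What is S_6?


4

t=0: S=2, d=2, jump=-1, S_1=1
t=1: S=1, d=3, jump=0, S_2=1
t=2: S=1, d=0, jump=3, S_3=4
t=3: S=4, d=6, jump=0, S_4=4
t=4: S=4, d=1, jump=0, S_5=4
t=5: S=4, d=4, jump=0, S_6=4


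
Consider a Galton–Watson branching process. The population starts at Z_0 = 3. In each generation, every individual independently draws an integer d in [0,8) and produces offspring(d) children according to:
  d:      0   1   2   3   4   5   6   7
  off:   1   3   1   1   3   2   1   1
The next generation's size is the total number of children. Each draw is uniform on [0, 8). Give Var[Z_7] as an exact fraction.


Outcome values over d=0..7: [1, 3, 1, 1, 3, 2, 1, 1]
Σy = 13, Σy² = 27, M = 8
μ = 13/8 = 13/8,  σ² = 27/8 − (13/8)² = 47/64
V_0 = 0, E_0 = 3
V_1 = 47/64·E_0 + (13/8)²·V_0 = 141/64;  E_1 = 39/8
V_2 = 47/64·E_1 + (13/8)²·V_1 = 38493/4096;  E_2 = 507/64
V_3 = 47/64·E_2 + (13/8)²·V_2 = 8030373/262144;  E_3 = 6591/512
V_4 = 47/64·E_3 + (13/8)²·V_3 = 1515738861/16777216;  E_4 = 85683/4096
V_5 = 47/64·E_4 + (13/8)²·V_4 = 272654873205/1073741824;  E_5 = 1113879/32768
V_6 = 47/64·E_5 + (13/8)²·V_5 = 47794154164029/68719476736;  E_6 = 14480427/262144
V_7 = 47/64·E_6 + (13/8)²·V_6 = 8255622035328837/4398046511104;  E_7 = 188245551/2097152

8255622035328837/4398046511104


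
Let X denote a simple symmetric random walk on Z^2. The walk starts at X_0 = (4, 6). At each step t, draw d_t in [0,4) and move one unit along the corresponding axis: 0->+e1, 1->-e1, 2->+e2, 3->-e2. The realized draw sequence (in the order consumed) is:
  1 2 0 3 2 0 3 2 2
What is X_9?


(5, 8)

t=0: X=(4, 6), d=1 → -e1, X_1=(3, 6)
t=1: X=(3, 6), d=2 → +e2, X_2=(3, 7)
t=2: X=(3, 7), d=0 → +e1, X_3=(4, 7)
t=3: X=(4, 7), d=3 → -e2, X_4=(4, 6)
t=4: X=(4, 6), d=2 → +e2, X_5=(4, 7)
t=5: X=(4, 7), d=0 → +e1, X_6=(5, 7)
t=6: X=(5, 7), d=3 → -e2, X_7=(5, 6)
t=7: X=(5, 6), d=2 → +e2, X_8=(5, 7)
t=8: X=(5, 7), d=2 → +e2, X_9=(5, 8)


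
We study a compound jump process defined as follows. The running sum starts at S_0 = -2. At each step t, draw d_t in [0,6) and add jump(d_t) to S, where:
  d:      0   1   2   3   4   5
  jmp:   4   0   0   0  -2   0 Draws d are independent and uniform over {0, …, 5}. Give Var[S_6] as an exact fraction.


58/3

Outcome values over d=0..5: [4, 0, 0, 0, -2, 0]
Σy = 2, Σy² = 20, M = 6
μ = 2/6 = 1/3,  σ² = 20/6 − (1/3)² = 29/9
Independent increments: Var[S_6] = 6·σ² = 6·(29/9) = 58/3


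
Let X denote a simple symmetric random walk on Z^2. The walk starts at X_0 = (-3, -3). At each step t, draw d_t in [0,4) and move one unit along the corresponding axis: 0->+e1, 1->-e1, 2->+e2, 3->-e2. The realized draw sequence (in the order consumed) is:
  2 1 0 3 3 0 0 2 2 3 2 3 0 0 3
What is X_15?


t=0: X=(-3, -3), d=2 → +e2, X_1=(-3, -2)
t=1: X=(-3, -2), d=1 → -e1, X_2=(-4, -2)
t=2: X=(-4, -2), d=0 → +e1, X_3=(-3, -2)
t=3: X=(-3, -2), d=3 → -e2, X_4=(-3, -3)
t=4: X=(-3, -3), d=3 → -e2, X_5=(-3, -4)
t=5: X=(-3, -4), d=0 → +e1, X_6=(-2, -4)
t=6: X=(-2, -4), d=0 → +e1, X_7=(-1, -4)
t=7: X=(-1, -4), d=2 → +e2, X_8=(-1, -3)
t=8: X=(-1, -3), d=2 → +e2, X_9=(-1, -2)
t=9: X=(-1, -2), d=3 → -e2, X_10=(-1, -3)
t=10: X=(-1, -3), d=2 → +e2, X_11=(-1, -2)
t=11: X=(-1, -2), d=3 → -e2, X_12=(-1, -3)
t=12: X=(-1, -3), d=0 → +e1, X_13=(0, -3)
t=13: X=(0, -3), d=0 → +e1, X_14=(1, -3)
t=14: X=(1, -3), d=3 → -e2, X_15=(1, -4)

(1, -4)


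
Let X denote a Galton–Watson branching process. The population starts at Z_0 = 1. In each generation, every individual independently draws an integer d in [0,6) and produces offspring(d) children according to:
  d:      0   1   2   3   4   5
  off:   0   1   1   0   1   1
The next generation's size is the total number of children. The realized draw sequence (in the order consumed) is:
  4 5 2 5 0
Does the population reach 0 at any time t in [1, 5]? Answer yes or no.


yes

gen 0: Z_0=1, draws=[4], offspring=[1], Z_1=1
gen 1: Z_1=1, draws=[5], offspring=[1], Z_2=1
gen 2: Z_2=1, draws=[2], offspring=[1], Z_3=1
gen 3: Z_3=1, draws=[5], offspring=[1], Z_4=1
gen 4: Z_4=1, draws=[0], offspring=[0], Z_5=0


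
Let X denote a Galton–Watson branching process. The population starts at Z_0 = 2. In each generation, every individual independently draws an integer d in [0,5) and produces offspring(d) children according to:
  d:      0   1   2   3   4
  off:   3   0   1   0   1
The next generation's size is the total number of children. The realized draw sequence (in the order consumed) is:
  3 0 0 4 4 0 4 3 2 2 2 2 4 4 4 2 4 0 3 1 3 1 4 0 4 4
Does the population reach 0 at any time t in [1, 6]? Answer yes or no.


no

gen 0: Z_0=2, draws=[3, 0], offspring=[0, 3], Z_1=3
gen 1: Z_1=3, draws=[0, 4, 4], offspring=[3, 1, 1], Z_2=5
gen 2: Z_2=5, draws=[0, 4, 3, 2, 2], offspring=[3, 1, 0, 1, 1], Z_3=6
gen 3: Z_3=6, draws=[2, 2, 4, 4, 4, 2], offspring=[1, 1, 1, 1, 1, 1], Z_4=6
gen 4: Z_4=6, draws=[4, 0, 3, 1, 3, 1], offspring=[1, 3, 0, 0, 0, 0], Z_5=4
gen 5: Z_5=4, draws=[4, 0, 4, 4], offspring=[1, 3, 1, 1], Z_6=6


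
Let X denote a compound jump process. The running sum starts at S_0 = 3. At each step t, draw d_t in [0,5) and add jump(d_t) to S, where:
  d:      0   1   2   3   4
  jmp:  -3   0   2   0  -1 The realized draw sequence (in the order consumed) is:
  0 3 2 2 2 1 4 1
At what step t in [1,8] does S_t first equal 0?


t=0: S=3, d=0, jump=-3, S_1=0
t=1: S=0, d=3, jump=0, S_2=0
t=2: S=0, d=2, jump=2, S_3=2
t=3: S=2, d=2, jump=2, S_4=4
t=4: S=4, d=2, jump=2, S_5=6
t=5: S=6, d=1, jump=0, S_6=6
t=6: S=6, d=4, jump=-1, S_7=5
t=7: S=5, d=1, jump=0, S_8=5

1


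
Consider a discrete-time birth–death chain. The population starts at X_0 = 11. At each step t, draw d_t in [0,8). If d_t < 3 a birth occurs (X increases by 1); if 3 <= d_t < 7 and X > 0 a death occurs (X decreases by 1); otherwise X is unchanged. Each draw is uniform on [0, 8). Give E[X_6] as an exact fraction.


X can drop by at most 1 per step and X_0 = 11 > T = 6, so X_t >= 11 − t >= 5 > 0 for every t <= 6: the floor at 0 (the 'and X > 0' condition) never binds. Hence X_6 = X_0 + Σ_{t<6} Y_t with i.i.d. increments Y_t = y(d_t) ∈ {+1, −1, 0}.
Outcome values over d=0..7: [1, 1, 1, -1, -1, -1, -1, 0]
Σy = -1, Σy² = 7, M = 8
μ = -1/8 = -1/8,  σ² = 7/8 − (-1/8)² = 55/64
E[X_6] = 11 + 6·(-1/8) = 41/4

41/4


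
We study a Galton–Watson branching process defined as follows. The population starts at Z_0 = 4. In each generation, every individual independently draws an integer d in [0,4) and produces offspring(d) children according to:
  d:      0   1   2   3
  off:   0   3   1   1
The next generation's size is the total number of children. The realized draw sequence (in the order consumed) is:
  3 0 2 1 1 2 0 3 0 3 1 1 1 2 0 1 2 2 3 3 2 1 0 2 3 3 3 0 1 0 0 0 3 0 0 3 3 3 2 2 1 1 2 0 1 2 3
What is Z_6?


14

gen 0: Z_0=4, draws=[3, 0, 2, 1], offspring=[1, 0, 1, 3], Z_1=5
gen 1: Z_1=5, draws=[1, 2, 0, 3, 0], offspring=[3, 1, 0, 1, 0], Z_2=5
gen 2: Z_2=5, draws=[3, 1, 1, 1, 2], offspring=[1, 3, 3, 3, 1], Z_3=11
gen 3: Z_3=11, draws=[0, 1, 2, 2, 3, 3, 2, 1, 0, 2, 3], offspring=[0, 3, 1, 1, 1, 1, 1, 3, 0, 1, 1], Z_4=13
gen 4: Z_4=13, draws=[3, 3, 0, 1, 0, 0, 0, 3, 0, 0, 3, 3, 3], offspring=[1, 1, 0, 3, 0, 0, 0, 1, 0, 0, 1, 1, 1], Z_5=9
gen 5: Z_5=9, draws=[2, 2, 1, 1, 2, 0, 1, 2, 3], offspring=[1, 1, 3, 3, 1, 0, 3, 1, 1], Z_6=14


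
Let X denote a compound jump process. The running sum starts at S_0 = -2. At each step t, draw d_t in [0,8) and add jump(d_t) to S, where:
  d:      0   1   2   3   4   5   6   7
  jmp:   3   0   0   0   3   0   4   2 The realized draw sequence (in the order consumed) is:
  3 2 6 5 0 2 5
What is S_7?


5

t=0: S=-2, d=3, jump=0, S_1=-2
t=1: S=-2, d=2, jump=0, S_2=-2
t=2: S=-2, d=6, jump=4, S_3=2
t=3: S=2, d=5, jump=0, S_4=2
t=4: S=2, d=0, jump=3, S_5=5
t=5: S=5, d=2, jump=0, S_6=5
t=6: S=5, d=5, jump=0, S_7=5


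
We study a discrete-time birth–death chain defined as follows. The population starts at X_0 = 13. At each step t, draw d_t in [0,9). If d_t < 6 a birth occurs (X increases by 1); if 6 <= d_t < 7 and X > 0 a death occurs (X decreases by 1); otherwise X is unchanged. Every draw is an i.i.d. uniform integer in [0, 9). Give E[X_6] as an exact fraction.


49/3

X can drop by at most 1 per step and X_0 = 13 > T = 6, so X_t >= 13 − t >= 7 > 0 for every t <= 6: the floor at 0 (the 'and X > 0' condition) never binds. Hence X_6 = X_0 + Σ_{t<6} Y_t with i.i.d. increments Y_t = y(d_t) ∈ {+1, −1, 0}.
Outcome values over d=0..8: [1, 1, 1, 1, 1, 1, -1, 0, 0]
Σy = 5, Σy² = 7, M = 9
μ = 5/9 = 5/9,  σ² = 7/9 − (5/9)² = 38/81
E[X_6] = 13 + 6·(5/9) = 49/3


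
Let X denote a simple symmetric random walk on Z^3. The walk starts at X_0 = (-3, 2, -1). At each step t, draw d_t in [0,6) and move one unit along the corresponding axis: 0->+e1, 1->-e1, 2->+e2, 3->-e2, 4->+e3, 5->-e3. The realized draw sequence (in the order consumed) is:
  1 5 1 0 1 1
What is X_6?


(-6, 2, -2)

t=0: X=(-3, 2, -1), d=1 → -e1, X_1=(-4, 2, -1)
t=1: X=(-4, 2, -1), d=5 → -e3, X_2=(-4, 2, -2)
t=2: X=(-4, 2, -2), d=1 → -e1, X_3=(-5, 2, -2)
t=3: X=(-5, 2, -2), d=0 → +e1, X_4=(-4, 2, -2)
t=4: X=(-4, 2, -2), d=1 → -e1, X_5=(-5, 2, -2)
t=5: X=(-5, 2, -2), d=1 → -e1, X_6=(-6, 2, -2)


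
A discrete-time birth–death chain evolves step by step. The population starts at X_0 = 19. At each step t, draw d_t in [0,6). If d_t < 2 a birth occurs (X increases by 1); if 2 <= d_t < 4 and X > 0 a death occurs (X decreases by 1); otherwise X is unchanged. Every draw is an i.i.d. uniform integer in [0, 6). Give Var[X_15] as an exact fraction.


X can drop by at most 1 per step and X_0 = 19 > T = 15, so X_t >= 19 − t >= 4 > 0 for every t <= 15: the floor at 0 (the 'and X > 0' condition) never binds. Hence X_15 = X_0 + Σ_{t<15} Y_t with i.i.d. increments Y_t = y(d_t) ∈ {+1, −1, 0}.
Outcome values over d=0..5: [1, 1, -1, -1, 0, 0]
Σy = 0, Σy² = 4, M = 6
μ = 0/6 = 0,  σ² = 4/6 − (0)² = 2/3
Independent increments: Var[X_15] = 15·σ² = 15·(2/3) = 10

10


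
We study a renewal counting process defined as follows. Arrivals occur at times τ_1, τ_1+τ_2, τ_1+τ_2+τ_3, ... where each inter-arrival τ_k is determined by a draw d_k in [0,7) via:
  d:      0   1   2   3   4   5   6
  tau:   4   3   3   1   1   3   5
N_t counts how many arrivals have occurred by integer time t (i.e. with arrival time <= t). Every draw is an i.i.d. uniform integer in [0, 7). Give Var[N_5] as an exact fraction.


Inter-arrival values over d=0..6: [4, 3, 3, 1, 1, 3, 5]
Each d has probability 1/7, so the pmf of τ is: f(1) = 2/7, f(3) = 3/7, f(4) = 1/7, f(5) = 1/7
Let p_n(j) = P(N_n = j), with p_0 = [1]. Condition on τ_1: p_n(0) = P(τ > n), and for j >= 1, p_n(j) = Σ_{k<=n} f(k)·p_{n−k}(j−1)
p_1 = [5/7, 2/7]  (j = 0..1)
p_2 = [5/7, 10/49, 4/49]  (j = 0..2)
p_3 = [2/7, 31/49, 20/343, 8/343]  (j = 0..3)
p_4 = [1/7, 26/49, 104/343, 40/2401, 16/2401]  (j = 0..4)
p_5 = [0, 29/49, 96/343, 292/2401, 80/16807, 32/16807]  (j = 0..5)
E[N_5] = Σ j·p_5(j) = 25967/16807;  E[N_5²] = Σ j²·p_5(j) = 49239/16807
Var[N_5] = 49239/16807 − (25967/16807)² = 153274784/282475249

153274784/282475249


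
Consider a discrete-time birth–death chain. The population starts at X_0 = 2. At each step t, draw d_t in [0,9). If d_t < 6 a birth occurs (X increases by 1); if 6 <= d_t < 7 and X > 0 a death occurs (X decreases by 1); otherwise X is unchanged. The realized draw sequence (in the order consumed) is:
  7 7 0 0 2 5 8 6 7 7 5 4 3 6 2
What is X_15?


8

t=0: X=2, d=7 → hold, X_1=2
t=1: X=2, d=7 → hold, X_2=2
t=2: X=2, d=0 → birth, X_3=3
t=3: X=3, d=0 → birth, X_4=4
t=4: X=4, d=2 → birth, X_5=5
t=5: X=5, d=5 → birth, X_6=6
t=6: X=6, d=8 → hold, X_7=6
t=7: X=6, d=6 → death, X_8=5
t=8: X=5, d=7 → hold, X_9=5
t=9: X=5, d=7 → hold, X_10=5
t=10: X=5, d=5 → birth, X_11=6
t=11: X=6, d=4 → birth, X_12=7
t=12: X=7, d=3 → birth, X_13=8
t=13: X=8, d=6 → death, X_14=7
t=14: X=7, d=2 → birth, X_15=8


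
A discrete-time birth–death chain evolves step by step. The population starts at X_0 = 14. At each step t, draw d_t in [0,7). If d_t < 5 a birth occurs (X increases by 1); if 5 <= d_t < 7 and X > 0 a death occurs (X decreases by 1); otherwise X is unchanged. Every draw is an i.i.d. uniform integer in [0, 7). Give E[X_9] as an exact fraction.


X can drop by at most 1 per step and X_0 = 14 > T = 9, so X_t >= 14 − t >= 5 > 0 for every t <= 9: the floor at 0 (the 'and X > 0' condition) never binds. Hence X_9 = X_0 + Σ_{t<9} Y_t with i.i.d. increments Y_t = y(d_t) ∈ {+1, −1, 0}.
Outcome values over d=0..6: [1, 1, 1, 1, 1, -1, -1]
Σy = 3, Σy² = 7, M = 7
μ = 3/7 = 3/7,  σ² = 7/7 − (3/7)² = 40/49
E[X_9] = 14 + 9·(3/7) = 125/7

125/7


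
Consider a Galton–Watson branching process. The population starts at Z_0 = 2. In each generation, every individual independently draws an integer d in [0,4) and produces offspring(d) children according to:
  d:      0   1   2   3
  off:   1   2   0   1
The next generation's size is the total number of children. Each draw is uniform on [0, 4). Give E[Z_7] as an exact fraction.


Outcome values over d=0..3: [1, 2, 0, 1]
Σy = 4, Σy² = 6, M = 4
μ = 4/4 = 1,  σ² = 6/4 − (1)² = 1/2
E[Z_0] = 2
E[Z_1] = 1·E[Z_0] = 2
E[Z_2] = 1·E[Z_1] = 2
E[Z_3] = 1·E[Z_2] = 2
E[Z_4] = 1·E[Z_3] = 2
E[Z_5] = 1·E[Z_4] = 2
E[Z_6] = 1·E[Z_5] = 2
E[Z_7] = 1·E[Z_6] = 2

2


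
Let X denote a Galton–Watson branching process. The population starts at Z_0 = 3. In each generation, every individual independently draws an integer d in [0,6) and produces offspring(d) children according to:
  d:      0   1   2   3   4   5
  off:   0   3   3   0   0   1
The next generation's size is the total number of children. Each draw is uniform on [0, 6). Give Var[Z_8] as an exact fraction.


218681158179575/940369969152

Outcome values over d=0..5: [0, 3, 3, 0, 0, 1]
Σy = 7, Σy² = 19, M = 6
μ = 7/6 = 7/6,  σ² = 19/6 − (7/6)² = 65/36
V_0 = 0, E_0 = 3
V_1 = 65/36·E_0 + (7/6)²·V_0 = 65/12;  E_1 = 7/2
V_2 = 65/36·E_1 + (7/6)²·V_1 = 5915/432;  E_2 = 49/12
V_3 = 65/36·E_2 + (7/6)²·V_2 = 404495/15552;  E_3 = 343/72
V_4 = 65/36·E_3 + (7/6)²·V_3 = 24635975/559872;  E_4 = 2401/432
V_5 = 65/36·E_4 + (7/6)²·V_4 = 1409423015/20155392;  E_5 = 16807/2592
V_6 = 65/36·E_5 + (7/6)²·V_5 = 77556657815/725594112;  E_6 = 117649/15552
V_7 = 65/36·E_6 + (7/6)²·V_6 = 4157063296295/26121388032;  E_7 = 823543/93312
V_8 = 65/36·E_7 + (7/6)²·V_7 = 218681158179575/940369969152;  E_8 = 5764801/559872


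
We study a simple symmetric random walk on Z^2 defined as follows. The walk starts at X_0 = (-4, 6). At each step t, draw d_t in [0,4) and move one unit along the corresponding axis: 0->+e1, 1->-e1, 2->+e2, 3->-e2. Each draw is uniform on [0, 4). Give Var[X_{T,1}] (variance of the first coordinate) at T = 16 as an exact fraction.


8

Outcome values over d=0..3: [1, -1, 0, 0]
Σy = 0, Σy² = 2, M = 4
μ = 0/4 = 0,  σ² = 2/4 − (0)² = 1/2
Independent increments: Var[X_16] = 16·σ² = 16·(1/2) = 8
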